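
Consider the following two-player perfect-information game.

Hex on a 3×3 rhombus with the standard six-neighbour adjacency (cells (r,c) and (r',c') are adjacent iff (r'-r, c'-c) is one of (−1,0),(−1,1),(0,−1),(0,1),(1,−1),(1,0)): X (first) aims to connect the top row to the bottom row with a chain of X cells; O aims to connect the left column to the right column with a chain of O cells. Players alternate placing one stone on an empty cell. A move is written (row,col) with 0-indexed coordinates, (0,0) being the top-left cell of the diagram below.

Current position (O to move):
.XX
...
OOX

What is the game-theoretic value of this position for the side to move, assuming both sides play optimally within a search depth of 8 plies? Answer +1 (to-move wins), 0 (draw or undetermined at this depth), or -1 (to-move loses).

ply 1, O at .XX/.../OOX | (0,0)=-1→OXX/.../OOX; (1,0)=-1→.XX/O../OOX; (1,1)=-1→.XX/.O./OOX; (1,2)=+1→.XX/..O/OOX*
ply 2: .XX/..O/OOX is terminal -1 (X); from .XX/.../OOX depth 8

value(.XX/.../OOX, O) = +1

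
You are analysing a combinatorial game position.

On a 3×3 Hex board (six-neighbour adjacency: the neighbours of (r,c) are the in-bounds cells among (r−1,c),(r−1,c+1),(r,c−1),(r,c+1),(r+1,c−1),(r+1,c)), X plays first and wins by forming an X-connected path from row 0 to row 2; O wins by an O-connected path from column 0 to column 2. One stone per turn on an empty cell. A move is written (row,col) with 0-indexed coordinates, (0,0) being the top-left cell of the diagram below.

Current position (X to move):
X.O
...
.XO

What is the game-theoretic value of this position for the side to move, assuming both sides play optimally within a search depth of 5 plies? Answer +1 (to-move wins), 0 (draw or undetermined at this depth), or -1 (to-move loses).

value(X.O/.../.XO, X) = +1

p1 X@[X.O/.../.XO]: (0,1)[XXO/.../.XO]-1 (1,0)[X.O/X../.XO]+1* (1,1)[X.O/.X./.XO]+1 (1,2)[X.O/..X/.XO]-1 (2,0)[X.O/.../XXO]-1
p2 O@[X.O/X../.XO]: (0,1)[XOO/X../.XO]-1* (1,1)[X.O/XO./.XO]-1 (1,2)[X.O/X.O/.XO]-1 (2,0)[X.O/X../OXO]-1
p3 X@[XOO/X../.XO]: (1,1)[XOO/XX./.XO]+1* (1,2)[XOO/X.X/.XO]+1 (2,0)[XOO/X../XXO]+1
p4 O@[XOO/XX./.XO] terminal -1; root [X.O/.../.XO] d5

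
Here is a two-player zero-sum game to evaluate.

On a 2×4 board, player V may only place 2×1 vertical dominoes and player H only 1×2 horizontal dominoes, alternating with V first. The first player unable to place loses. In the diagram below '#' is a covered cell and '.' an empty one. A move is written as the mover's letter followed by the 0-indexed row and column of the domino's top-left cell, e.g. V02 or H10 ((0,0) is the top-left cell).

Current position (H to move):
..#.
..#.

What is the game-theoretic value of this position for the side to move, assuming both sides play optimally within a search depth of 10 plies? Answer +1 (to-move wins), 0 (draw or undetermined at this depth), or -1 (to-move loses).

value(..#./..#., H) = +1

p1 H@[..#./..#.]: H00[###./..#.]+1* H10[..#./###.]+1
p2 V@[###./..#.]: V03[####/..##]-1*
p3 H@[####/..##]: H10[####/####]+1*
p4 V@[####/####] terminal -1; root [..#./..#.] d10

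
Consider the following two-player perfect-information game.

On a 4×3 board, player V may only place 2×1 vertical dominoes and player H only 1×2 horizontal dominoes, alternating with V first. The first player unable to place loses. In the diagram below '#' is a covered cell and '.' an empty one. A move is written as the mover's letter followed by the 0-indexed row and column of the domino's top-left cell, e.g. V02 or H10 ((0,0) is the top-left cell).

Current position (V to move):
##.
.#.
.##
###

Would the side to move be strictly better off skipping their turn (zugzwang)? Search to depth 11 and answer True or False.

[##./.#./.##/###] V move#1: V02:+1/###/.##/.##/###*, V10:+1/##./##./###/###
[###/.##/.##/###] end (terminal -1, H#2); searched ##./.#./.##/### to 11
if V skipped the turn, H would face:
~ [##./.#./.##/###] end (terminal -1, H#1); searched ##./.#./.##/### to 11
compare (V): move=+1 vs pass=+1

zugzwang(##./.#./.##/###, V) = False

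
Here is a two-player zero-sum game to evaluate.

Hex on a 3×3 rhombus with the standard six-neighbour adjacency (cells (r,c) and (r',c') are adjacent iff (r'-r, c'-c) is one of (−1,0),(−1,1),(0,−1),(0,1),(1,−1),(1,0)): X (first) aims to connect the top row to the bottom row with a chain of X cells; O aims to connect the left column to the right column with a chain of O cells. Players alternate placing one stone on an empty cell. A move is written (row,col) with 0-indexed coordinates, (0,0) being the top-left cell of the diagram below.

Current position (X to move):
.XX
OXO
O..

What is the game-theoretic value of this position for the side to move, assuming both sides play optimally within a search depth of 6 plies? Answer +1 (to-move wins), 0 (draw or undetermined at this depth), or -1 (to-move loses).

value(.XX/OXO/O.., X) = +1

p1 X@[.XX/OXO/O..]: (0,0)[XXX/OXO/O..]-1 (2,1)[.XX/OXO/OX.]+1* (2,2)[.XX/OXO/O.X]-1
p2 O@[.XX/OXO/OX.] terminal -1; root [.XX/OXO/O..] d6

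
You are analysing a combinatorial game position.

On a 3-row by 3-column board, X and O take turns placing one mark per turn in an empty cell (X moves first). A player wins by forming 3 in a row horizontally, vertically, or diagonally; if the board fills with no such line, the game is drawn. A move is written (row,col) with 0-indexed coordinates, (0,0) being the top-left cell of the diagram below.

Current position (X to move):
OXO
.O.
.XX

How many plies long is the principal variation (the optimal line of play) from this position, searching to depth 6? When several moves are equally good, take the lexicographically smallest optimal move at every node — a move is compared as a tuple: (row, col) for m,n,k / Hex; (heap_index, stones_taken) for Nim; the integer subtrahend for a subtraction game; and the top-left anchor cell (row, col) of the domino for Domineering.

PV length from [OXO/.O./.XX]: 1 ply

[OXO/.O./.XX] X move#1: (1,0):-1/OXO/XO./.XX, (1,2):-1/OXO/.OX/.XX, (2,0):+1/OXO/.O./XXX*
[OXO/.O./XXX] end (terminal -1, O#2); searched OXO/.O./.XX to 6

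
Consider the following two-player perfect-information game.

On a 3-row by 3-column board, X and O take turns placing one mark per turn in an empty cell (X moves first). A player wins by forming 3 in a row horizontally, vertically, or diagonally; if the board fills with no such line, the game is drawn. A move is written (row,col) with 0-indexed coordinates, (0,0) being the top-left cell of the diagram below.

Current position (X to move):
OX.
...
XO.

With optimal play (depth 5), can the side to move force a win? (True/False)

X winning at [OX./.../XO.]: False

p1 X@[OX./.../XO.]: (0,2)[OXX/.../XO.]+0* (1,0)[OX./X../XO.]+0 (1,1)[OX./.X./XO.]+0 (1,2)[OX./..X/XO.]+0 (2,2)[OX./.../XOX]+0
p2 O@[OXX/.../XO.]: (1,0)[OXX/O../XO.]-1 (1,1)[OXX/.O./XO.]+0* (1,2)[OXX/..O/XO.]-1 (2,2)[OXX/.../XOO]-1
p3 X@[OXX/.O./XO.]: (1,0)[OXX/XO./XO.]-1 (1,2)[OXX/.OX/XO.]-1 (2,2)[OXX/.O./XOX]+0*
p4 O@[OXX/.O./XOX]: (1,0)[OXX/OO./XOX]-1 (1,2)[OXX/.OO/XOX]+0*
p5 X@[OXX/.OO/XOX]: (1,0)[OXX/XOO/XOX]+0*
p6 O@[OXX/XOO/XOX] terminal +0; root [OX./.../XO.] d5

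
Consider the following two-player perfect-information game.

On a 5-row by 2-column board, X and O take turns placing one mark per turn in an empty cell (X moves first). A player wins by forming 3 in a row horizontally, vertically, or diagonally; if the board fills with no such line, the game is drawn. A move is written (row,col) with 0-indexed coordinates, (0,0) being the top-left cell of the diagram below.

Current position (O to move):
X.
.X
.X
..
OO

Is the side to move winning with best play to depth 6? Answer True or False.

ply 1, O at X./.X/.X/../OO | (0,1)=-1→XO/.X/.X/../OO*; (1,0)=-1→X./OX/.X/../OO; (2,0)=-1→X./.X/OX/../OO; (3,0)=-1→X./.X/.X/O./OO; (3,1)=-1→X./.X/.X/.O/OO
ply 2, X at XO/.X/.X/../OO | (1,0)=+1→XO/XX/.X/../OO*; (2,0)=+1→XO/.X/XX/../OO; (3,0)=+0→XO/.X/.X/X./OO; (3,1)=+1→XO/.X/.X/.X/OO
ply 3, O at XO/XX/.X/../OO | (2,0)=-1→XO/XX/OX/../OO*; (3,0)=-1→XO/XX/.X/O./OO; (3,1)=-1→XO/XX/.X/.O/OO
ply 4, X at XO/XX/OX/../OO | (3,0)=+0→XO/XX/OX/X./OO; (3,1)=+1→XO/XX/OX/.X/OO*
ply 5: XO/XX/OX/.X/OO is terminal -1 (O); from X./.X/.X/../OO depth 6

O winning at [X./.X/.X/../OO]: False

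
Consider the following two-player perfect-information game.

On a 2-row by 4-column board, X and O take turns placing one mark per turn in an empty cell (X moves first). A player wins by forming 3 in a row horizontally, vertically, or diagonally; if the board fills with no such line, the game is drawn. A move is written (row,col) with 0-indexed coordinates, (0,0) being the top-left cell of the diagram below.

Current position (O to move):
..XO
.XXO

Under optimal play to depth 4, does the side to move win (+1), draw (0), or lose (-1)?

value(..XO/.XXO, O) = 0

[..XO/.XXO] O move#1: (0,0):-1/O.XO/.XXO, (0,1):-1/.OXO/.XXO, (1,0):+0/..XO/OXXO*
[..XO/OXXO] X move#2: (0,0):+0/X.XO/OXXO*, (0,1):+0/.XXO/OXXO
[X.XO/OXXO] O move#3: (0,1):+0/XOXO/OXXO*
[XOXO/OXXO] end (terminal +0, X#4); searched ..XO/.XXO to 4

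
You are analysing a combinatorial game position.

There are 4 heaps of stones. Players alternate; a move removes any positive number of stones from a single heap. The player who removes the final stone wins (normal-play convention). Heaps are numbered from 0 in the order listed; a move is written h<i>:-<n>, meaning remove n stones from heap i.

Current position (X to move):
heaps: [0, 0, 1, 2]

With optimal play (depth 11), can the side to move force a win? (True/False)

X winning at [(0,0,1,2)]: True

[(0,0,1,2)] X move#1: h2:-1:-1/(0,0,0,2), h3:-1:+1/(0,0,1,1)*, h3:-2:-1/(0,0,1,0)
[(0,0,1,1)] O move#2: h2:-1:-1/(0,0,0,1)*, h3:-1:-1/(0,0,1,0)
[(0,0,0,1)] X move#3: h3:-1:+1/(0,0,0,0)*
[(0,0,0,0)] end (terminal -1, O#4); searched (0,0,1,2) to 11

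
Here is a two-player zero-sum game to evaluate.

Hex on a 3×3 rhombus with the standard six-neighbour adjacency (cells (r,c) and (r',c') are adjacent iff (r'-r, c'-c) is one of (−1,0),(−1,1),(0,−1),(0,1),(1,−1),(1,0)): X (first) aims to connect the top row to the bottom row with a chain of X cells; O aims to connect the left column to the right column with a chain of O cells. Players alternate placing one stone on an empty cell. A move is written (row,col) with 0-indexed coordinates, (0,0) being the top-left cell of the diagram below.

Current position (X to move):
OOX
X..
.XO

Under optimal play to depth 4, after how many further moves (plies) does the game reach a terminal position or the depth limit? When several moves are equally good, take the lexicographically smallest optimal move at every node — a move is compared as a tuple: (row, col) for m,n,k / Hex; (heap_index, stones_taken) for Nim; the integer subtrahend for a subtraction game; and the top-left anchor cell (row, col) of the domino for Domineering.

PV length from [OOX/X../.XO]: 1 ply

p1 X@[OOX/X../.XO]: (1,1)[OOX/XX./.XO]+1* (1,2)[OOX/X.X/.XO]+1 (2,0)[OOX/X../XXO]+1
p2 O@[OOX/XX./.XO] terminal -1; root [OOX/X../.XO] d4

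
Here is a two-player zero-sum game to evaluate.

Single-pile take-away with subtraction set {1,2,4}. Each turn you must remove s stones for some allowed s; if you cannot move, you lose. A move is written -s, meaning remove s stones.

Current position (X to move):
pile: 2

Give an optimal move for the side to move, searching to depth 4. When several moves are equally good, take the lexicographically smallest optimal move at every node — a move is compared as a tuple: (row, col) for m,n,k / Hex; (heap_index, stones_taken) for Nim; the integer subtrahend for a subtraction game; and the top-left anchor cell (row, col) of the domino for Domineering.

ply 1, X at 2 | -1=-1→1; -2=+1→0*
ply 2: 0 is terminal -1 (O); from 2 depth 4

X's best at [2]: -2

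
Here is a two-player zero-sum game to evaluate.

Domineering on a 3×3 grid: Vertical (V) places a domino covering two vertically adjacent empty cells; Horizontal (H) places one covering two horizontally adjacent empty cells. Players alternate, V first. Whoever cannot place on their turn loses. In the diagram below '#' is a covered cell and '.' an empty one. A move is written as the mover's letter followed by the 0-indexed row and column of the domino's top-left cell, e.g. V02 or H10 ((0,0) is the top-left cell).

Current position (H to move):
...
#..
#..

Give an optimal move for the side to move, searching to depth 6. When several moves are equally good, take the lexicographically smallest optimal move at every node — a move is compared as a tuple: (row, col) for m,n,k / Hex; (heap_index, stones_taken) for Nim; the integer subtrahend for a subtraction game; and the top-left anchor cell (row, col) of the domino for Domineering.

H's best at [.../#../#..]: H11

ply 1, H at .../#../#.. | H00=-1→##./#../#..; H01=-1→.##/#../#..; H11=+1→.../###/#..*; H21=-1→.../#../###
ply 2: .../###/#.. is terminal -1 (V); from .../#../#.. depth 6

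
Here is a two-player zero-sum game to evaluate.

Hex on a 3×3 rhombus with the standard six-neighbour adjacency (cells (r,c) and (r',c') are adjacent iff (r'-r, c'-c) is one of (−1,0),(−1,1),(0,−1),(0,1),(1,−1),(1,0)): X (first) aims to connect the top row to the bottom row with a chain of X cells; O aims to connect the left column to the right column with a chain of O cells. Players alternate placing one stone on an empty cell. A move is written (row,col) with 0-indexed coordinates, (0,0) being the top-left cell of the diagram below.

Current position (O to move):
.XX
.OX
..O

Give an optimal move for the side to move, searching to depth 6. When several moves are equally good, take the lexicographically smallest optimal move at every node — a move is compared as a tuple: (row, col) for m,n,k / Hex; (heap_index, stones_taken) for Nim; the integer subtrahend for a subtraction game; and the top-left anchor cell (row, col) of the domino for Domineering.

O's best at [.XX/.OX/..O]: (2,1)

[.XX/.OX/..O] O move#1: (0,0):-1/OXX/.OX/..O, (1,0):-1/.XX/OOX/..O, (2,0):-1/.XX/.OX/O.O, (2,1):+1/.XX/.OX/.OO*
[.XX/.OX/.OO] X move#2: (0,0):-1/XXX/.OX/.OO*, (1,0):-1/.XX/XOX/.OO, (2,0):-1/.XX/.OX/XOO
[XXX/.OX/.OO] O move#3: (1,0):+1/XXX/OOX/.OO*, (2,0):+1/XXX/.OX/OOO
[XXX/OOX/.OO] end (terminal -1, X#4); searched .XX/.OX/..O to 6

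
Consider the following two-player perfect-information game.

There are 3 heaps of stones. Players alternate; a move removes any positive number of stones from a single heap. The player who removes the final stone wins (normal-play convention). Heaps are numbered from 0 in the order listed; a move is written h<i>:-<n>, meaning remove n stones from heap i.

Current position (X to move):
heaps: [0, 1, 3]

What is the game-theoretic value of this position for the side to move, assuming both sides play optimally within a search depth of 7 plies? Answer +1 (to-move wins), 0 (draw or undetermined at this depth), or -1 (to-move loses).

value((0,1,3), X) = +1

p1 X@[(0,1,3)]: h1:-1[(0,0,3)]-1 h2:-1[(0,1,2)]-1 h2:-2[(0,1,1)]+1* h2:-3[(0,1,0)]-1
p2 O@[(0,1,1)]: h1:-1[(0,0,1)]-1* h2:-1[(0,1,0)]-1
p3 X@[(0,0,1)]: h2:-1[(0,0,0)]+1*
p4 O@[(0,0,0)] terminal -1; root [(0,1,3)] d7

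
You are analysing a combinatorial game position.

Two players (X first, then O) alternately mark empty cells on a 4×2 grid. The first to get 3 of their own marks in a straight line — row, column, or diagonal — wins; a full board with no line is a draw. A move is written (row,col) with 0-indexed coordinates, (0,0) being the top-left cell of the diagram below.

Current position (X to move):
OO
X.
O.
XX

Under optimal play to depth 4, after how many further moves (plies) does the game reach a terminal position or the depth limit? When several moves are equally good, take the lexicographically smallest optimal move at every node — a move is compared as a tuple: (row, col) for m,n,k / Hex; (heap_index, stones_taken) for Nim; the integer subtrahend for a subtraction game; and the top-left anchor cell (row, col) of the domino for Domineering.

[OO/X./O./XX] X move#1: (1,1):+0/OO/XX/O./XX*, (2,1):+0/OO/X./OX/XX
[OO/XX/O./XX] O move#2: (2,1):+0/OO/XX/OO/XX*
[OO/XX/OO/XX] end (terminal +0, X#3); searched OO/X./O./XX to 4

PV length from [OO/X./O./XX]: 2 plies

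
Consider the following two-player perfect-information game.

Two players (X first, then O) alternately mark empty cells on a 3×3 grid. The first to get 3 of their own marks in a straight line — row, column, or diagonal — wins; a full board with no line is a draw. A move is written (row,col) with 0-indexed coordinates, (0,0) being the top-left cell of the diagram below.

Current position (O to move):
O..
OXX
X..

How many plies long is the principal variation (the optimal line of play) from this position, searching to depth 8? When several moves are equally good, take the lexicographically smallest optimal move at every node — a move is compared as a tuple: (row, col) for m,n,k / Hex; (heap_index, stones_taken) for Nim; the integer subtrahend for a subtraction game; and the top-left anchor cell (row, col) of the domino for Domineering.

p1 O@[O../OXX/X..]: (0,1)[OO./OXX/X..]-1 (0,2)[O.O/OXX/X..]+0* (2,1)[O../OXX/XO.]-1 (2,2)[O../OXX/X.O]-1
p2 X@[O.O/OXX/X..]: (0,1)[OXO/OXX/X..]+0* (2,1)[O.O/OXX/XX.]-1 (2,2)[O.O/OXX/X.X]-1
p3 O@[OXO/OXX/X..]: (2,1)[OXO/OXX/XO.]+0* (2,2)[OXO/OXX/X.O]-1
p4 X@[OXO/OXX/XO.]: (2,2)[OXO/OXX/XOX]+0*
p5 O@[OXO/OXX/XOX] terminal +0; root [O../OXX/X..] d8

PV length from [O../OXX/X..]: 4 plies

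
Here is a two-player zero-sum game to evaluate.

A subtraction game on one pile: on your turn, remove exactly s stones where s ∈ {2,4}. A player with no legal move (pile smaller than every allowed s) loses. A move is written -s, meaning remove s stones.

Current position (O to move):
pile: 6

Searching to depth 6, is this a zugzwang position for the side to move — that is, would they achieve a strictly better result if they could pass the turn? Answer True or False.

zugzwang(6, O) = True

ply 1, O at 6 | -2=-1→4*; -4=-1→2
ply 2, X at 4 | -2=-1→2; -4=+1→0*
ply 3: 0 is terminal -1 (O); from 6 depth 6
if O skipped the turn, X would face:
~ ply 1, X at 6 | -2=-1→4*; -4=-1→2
~ ply 2, O at 4 | -2=-1→2; -4=+1→0*
~ ply 3: 0 is terminal -1 (X); from 6 depth 6
compare (O): move=-1 vs pass=+1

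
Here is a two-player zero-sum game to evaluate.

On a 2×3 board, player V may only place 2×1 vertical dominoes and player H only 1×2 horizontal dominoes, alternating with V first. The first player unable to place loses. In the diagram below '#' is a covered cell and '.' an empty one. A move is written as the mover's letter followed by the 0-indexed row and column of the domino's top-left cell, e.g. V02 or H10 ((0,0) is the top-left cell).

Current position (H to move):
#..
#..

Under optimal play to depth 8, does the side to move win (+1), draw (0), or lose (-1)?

value(#../#.., H) = +1

p1 H@[#../#..]: H01[###/#..]+1* H11[#../###]+1
p2 V@[###/#..] terminal -1; root [#../#..] d8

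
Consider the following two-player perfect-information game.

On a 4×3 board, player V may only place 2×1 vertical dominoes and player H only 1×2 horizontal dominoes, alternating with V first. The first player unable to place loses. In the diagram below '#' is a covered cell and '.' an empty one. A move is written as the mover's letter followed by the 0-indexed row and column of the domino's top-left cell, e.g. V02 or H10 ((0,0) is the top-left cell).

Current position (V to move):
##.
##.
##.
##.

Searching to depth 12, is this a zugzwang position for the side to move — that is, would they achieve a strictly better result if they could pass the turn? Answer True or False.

[##./##./##./##.] V move#1: V02:+1/###/###/##./##.*, V12:+1/##./###/###/##., V22:+1/##./##./###/###
[###/###/##./##.] end (terminal -1, H#2); searched ##./##./##./##. to 12
suppose V passes — search the same position with H to move:
pass> [##./##./##./##.] end (terminal -1, H#1); searched ##./##./##./##. to 12
for V: play +1, pass +1

zugzwang(##./##./##./##., V) = False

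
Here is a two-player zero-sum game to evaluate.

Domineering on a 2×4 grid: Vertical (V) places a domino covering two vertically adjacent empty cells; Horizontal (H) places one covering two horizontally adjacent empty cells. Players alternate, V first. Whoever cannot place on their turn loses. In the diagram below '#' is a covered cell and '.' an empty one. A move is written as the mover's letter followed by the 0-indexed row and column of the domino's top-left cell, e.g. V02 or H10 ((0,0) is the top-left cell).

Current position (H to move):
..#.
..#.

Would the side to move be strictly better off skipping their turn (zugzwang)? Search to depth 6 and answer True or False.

ply 1, H at ..#./..#. | H00=+1→###./..#.*; H10=+1→..#./###.
ply 2, V at ###./..#. | V03=-1→####/..##*
ply 3, H at ####/..## | H10=+1→####/####*
ply 4: ####/#### is terminal -1 (V); from ..#./..#. depth 6
suppose H passes — search the same position with V to move:
pass> ply 1, V at ..#./..#. | V00=+1→#.#./#.#.*; V01=+1→.##./.##.; V03=-1→..##/..##
pass> ply 2: #.#./#.#. is terminal -1 (H); from ..#./..#. depth 6
for H: play +1, pass -1

zugzwang(..#./..#., H) = False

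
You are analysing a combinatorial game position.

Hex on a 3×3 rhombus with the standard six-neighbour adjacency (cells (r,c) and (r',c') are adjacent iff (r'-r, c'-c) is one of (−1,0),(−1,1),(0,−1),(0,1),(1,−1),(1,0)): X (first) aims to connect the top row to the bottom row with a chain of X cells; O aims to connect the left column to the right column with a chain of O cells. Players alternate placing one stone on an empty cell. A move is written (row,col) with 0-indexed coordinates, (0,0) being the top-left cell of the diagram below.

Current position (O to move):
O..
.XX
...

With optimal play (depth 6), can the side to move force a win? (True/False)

[O../.XX/...] O move#1: (0,1):-1/OO./.XX/...*, (0,2):-1/O.O/.XX/..., (1,0):-1/O../OXX/..., (2,0):-1/O../.XX/O.., (2,1):-1/O../.XX/.O., (2,2):-1/O../.XX/..O
[OO./.XX/...] X move#2: (0,2):+1/OOX/.XX/...*, (1,0):-1/OO./XXX/..., (2,0):-1/OO./.XX/X.., (2,1):-1/OO./.XX/.X., (2,2):-1/OO./.XX/..X
[OOX/.XX/...] O move#3: (1,0):-1/OOX/OXX/...*, (2,0):-1/OOX/.XX/O.., (2,1):-1/OOX/.XX/.O., (2,2):-1/OOX/.XX/..O
[OOX/OXX/...] X move#4: (2,0):+1/OOX/OXX/X..*, (2,1):+1/OOX/OXX/.X., (2,2):+1/OOX/OXX/..X
[OOX/OXX/X..] end (terminal -1, O#5); searched O../.XX/... to 6

O winning at [O../.XX/...]: False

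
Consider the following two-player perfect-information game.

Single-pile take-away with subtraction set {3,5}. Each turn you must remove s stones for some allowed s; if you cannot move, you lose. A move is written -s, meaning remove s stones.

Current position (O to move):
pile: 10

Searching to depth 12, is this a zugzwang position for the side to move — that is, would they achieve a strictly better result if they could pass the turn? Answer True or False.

p1 O@[10]: -3[7]-1* -5[5]-1
p2 X@[7]: -3[4]-1 -5[2]+1*
p3 O@[2] terminal -1; root [10] d12
pass branch (X moves first from the same position):
  | p1 X@[10]: -3[7]-1* -5[5]-1
  | p2 O@[7]: -3[4]-1 -5[2]+1*
  | p3 X@[2] terminal -1; root [10] d12
O moving scores -1; O passing scores +1

zugzwang(10, O) = True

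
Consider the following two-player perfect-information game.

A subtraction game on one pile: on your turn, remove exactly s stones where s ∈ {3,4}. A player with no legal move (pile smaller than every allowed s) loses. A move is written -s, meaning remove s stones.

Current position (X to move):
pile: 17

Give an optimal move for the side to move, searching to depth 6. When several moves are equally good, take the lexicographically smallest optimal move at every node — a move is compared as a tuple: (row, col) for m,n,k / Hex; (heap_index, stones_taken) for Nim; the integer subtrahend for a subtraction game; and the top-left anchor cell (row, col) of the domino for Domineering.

[17] X move#1: -3:+1/14*, -4:-1/13
[14] O move#2: -3:-1/11*, -4:-1/10
[11] X move#3: -3:+1/8*, -4:+1/7
[8] O move#4: -3:-1/5*, -4:-1/4
[5] X move#5: -3:+1/2*, -4:+1/1
[2] end (terminal -1, O#6); searched 17 to 6

X's best at [17]: -3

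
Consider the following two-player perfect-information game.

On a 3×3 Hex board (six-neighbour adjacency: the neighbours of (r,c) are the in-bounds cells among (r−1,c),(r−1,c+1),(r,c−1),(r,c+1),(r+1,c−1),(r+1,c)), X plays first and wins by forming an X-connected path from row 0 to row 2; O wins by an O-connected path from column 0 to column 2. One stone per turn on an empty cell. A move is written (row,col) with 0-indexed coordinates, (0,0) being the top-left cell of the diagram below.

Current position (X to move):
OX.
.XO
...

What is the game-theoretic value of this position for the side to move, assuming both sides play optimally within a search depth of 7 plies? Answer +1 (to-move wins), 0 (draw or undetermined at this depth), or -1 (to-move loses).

p1 X@[OX./.XO/...]: (0,2)[OXX/.XO/...]+1* (1,0)[OX./XXO/...]+1 (2,0)[OX./.XO/X..]+1 (2,1)[OX./.XO/.X.]+1 (2,2)[OX./.XO/..X]+1
p2 O@[OXX/.XO/...]: (1,0)[OXX/OXO/...]-1* (2,0)[OXX/.XO/O..]-1 (2,1)[OXX/.XO/.O.]-1 (2,2)[OXX/.XO/..O]-1
p3 X@[OXX/OXO/...]: (2,0)[OXX/OXO/X..]+1* (2,1)[OXX/OXO/.X.]+1 (2,2)[OXX/OXO/..X]+1
p4 O@[OXX/OXO/X..] terminal -1; root [OX./.XO/...] d7

value(OX./.XO/..., X) = +1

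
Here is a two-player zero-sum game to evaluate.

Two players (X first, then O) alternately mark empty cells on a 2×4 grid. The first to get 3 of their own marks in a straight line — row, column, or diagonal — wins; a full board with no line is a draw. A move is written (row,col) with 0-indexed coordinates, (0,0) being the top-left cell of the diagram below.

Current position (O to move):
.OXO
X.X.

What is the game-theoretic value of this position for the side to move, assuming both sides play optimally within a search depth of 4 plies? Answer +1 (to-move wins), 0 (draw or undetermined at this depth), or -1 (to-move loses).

[.OXO/X.X.] O move#1: (0,0):-1/OOXO/X.X., (1,1):+0/.OXO/XOX.*, (1,3):-1/.OXO/X.XO
[.OXO/XOX.] X move#2: (0,0):+0/XOXO/XOX.*, (1,3):+0/.OXO/XOXX
[XOXO/XOX.] O move#3: (1,3):+0/XOXO/XOXO*
[XOXO/XOXO] end (terminal +0, X#4); searched .OXO/X.X. to 4

value(.OXO/X.X., O) = 0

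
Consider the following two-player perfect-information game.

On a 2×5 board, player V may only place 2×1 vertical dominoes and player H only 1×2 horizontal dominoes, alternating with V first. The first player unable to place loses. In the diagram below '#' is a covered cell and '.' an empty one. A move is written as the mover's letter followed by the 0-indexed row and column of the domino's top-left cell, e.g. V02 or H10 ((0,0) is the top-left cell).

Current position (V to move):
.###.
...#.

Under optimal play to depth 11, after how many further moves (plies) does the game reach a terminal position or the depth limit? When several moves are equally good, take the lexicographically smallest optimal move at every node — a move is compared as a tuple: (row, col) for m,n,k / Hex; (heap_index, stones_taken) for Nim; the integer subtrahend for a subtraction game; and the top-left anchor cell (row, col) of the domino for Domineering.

PV length from [.###./...#.]: 3 plies

p1 V@[.###./...#.]: V00[####./#..#.]+1* V04[.####/...##]-1
p2 H@[####./#..#.]: H11[####./####.]-1*
p3 V@[####./####.]: V04[#####/#####]+1*
p4 H@[#####/#####] terminal -1; root [.###./...#.] d11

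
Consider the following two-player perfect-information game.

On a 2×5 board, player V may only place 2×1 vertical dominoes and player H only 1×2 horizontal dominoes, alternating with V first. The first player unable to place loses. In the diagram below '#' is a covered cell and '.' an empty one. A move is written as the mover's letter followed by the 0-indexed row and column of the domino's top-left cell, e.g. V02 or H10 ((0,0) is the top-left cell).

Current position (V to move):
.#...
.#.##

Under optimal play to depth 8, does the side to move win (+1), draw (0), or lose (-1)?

ply 1, V at .#.../.#.## | V00=-1→##.../##.##; V02=+1→.##../.####*
ply 2, H at .##../.#### | H03=-1→.####/.####*
ply 3, V at .####/.#### | V00=+1→#####/#####*
ply 4: #####/##### is terminal -1 (H); from .#.../.#.## depth 8

value(.#.../.#.##, V) = +1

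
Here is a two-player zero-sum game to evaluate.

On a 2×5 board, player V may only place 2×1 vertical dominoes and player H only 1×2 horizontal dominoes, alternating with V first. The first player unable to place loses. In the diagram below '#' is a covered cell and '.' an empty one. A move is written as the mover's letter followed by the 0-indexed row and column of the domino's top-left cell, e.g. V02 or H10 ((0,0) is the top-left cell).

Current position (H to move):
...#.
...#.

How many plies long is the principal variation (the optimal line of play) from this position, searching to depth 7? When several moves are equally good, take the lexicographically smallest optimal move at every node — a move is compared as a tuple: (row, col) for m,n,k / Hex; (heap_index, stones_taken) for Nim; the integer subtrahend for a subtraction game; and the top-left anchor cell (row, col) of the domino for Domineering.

PV length from [...#./...#.]: 4 plies

ply 1, H at ...#./...#. | H00=-1→##.#./...#.*; H01=-1→.###./...#.; H10=-1→...#./##.#.; H11=-1→...#./.###.
ply 2, V at ##.#./...#. | V02=+1→####./..##.*; V04=-1→##.##/...##
ply 3, H at ####./..##. | H10=-1→####./####.*
ply 4, V at ####./####. | V04=+1→#####/#####*
ply 5: #####/##### is terminal -1 (H); from ...#./...#. depth 7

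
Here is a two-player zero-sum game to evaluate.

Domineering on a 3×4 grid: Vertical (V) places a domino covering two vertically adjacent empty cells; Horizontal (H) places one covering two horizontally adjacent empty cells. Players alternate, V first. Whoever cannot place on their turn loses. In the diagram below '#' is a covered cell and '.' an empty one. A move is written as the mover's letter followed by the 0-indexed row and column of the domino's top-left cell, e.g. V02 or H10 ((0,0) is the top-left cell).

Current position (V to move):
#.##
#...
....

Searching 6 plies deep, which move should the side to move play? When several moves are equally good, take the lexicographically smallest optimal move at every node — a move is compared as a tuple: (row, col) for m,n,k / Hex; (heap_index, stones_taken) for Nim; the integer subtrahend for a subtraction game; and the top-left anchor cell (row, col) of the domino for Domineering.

[#.##/#.../....] V move#1: V01:-1/####/##../...., V11:-1/#.##/##../.#.., V12:+1/#.##/#.#./..#.*, V13:-1/#.##/#..#/...#
[#.##/#.#./..#.] H move#2: H20:-1/#.##/#.#./###.*
[#.##/#.#./###.] V move#3: V01:+1/####/###./###.*, V13:+1/#.##/#.##/####
[####/###./###.] end (terminal -1, H#4); searched #.##/#.../.... to 6

V's best at [#.##/#.../....]: V12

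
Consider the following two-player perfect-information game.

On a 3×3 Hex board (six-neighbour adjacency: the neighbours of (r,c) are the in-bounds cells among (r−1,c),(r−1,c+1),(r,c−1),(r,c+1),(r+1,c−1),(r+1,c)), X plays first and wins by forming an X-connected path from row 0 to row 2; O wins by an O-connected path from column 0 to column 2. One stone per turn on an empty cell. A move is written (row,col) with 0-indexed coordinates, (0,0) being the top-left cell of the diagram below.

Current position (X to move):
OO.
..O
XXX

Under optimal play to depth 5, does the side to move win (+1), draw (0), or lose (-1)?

[OO./..O/XXX] X move#1: (0,2):-1/OOX/..O/XXX*, (1,0):-1/OO./X.O/XXX, (1,1):-1/OO./.XO/XXX
[OOX/..O/XXX] O move#2: (1,0):-1/OOX/O.O/XXX, (1,1):+1/OOX/.OO/XXX*
[OOX/.OO/XXX] end (terminal -1, X#3); searched OO./..O/XXX to 5

value(OO./..O/XXX, X) = -1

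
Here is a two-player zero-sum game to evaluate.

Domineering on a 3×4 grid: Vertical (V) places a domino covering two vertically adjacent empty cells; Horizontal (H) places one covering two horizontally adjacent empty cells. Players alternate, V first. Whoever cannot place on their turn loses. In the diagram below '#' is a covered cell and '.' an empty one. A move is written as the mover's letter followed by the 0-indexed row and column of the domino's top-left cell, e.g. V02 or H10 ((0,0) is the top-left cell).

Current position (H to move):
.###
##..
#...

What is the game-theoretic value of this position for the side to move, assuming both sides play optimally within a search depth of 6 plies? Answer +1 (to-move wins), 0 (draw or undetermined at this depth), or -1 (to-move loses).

p1 H@[.###/##../#...]: H12[.###/####/#...]+1* H21[.###/##../###.]-1 H22[.###/##../#.##]+1
p2 V@[.###/####/#...] terminal -1; root [.###/##../#...] d6

value(.###/##../#..., H) = +1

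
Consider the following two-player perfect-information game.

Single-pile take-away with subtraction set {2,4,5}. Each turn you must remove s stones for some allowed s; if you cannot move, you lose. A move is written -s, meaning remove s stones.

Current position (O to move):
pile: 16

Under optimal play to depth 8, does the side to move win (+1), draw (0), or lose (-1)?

ply 1, O at 16 | -2=+1→14*; -4=-1→12; -5=-1→11
ply 2, X at 14 | -2=-1→12*; -4=-1→10; -5=-1→9
ply 3, O at 12 | -2=-1→10; -4=+1→8*; -5=+1→7
ply 4, X at 8 | -2=-1→6*; -4=-1→4; -5=-1→3
ply 5, O at 6 | -2=-1→4; -4=-1→2; -5=+1→1*
ply 6: 1 is terminal -1 (X); from 16 depth 8

value(16, O) = +1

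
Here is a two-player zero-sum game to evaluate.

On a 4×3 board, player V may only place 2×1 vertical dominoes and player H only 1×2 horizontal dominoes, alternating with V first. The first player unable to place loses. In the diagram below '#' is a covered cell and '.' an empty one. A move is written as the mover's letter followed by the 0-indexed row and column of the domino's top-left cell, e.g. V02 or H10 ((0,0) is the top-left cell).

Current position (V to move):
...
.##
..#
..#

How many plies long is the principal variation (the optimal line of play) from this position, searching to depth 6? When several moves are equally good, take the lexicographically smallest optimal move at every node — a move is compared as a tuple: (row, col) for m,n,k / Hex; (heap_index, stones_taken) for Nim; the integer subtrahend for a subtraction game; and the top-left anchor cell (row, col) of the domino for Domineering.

PV length from [.../.##/..#/..#]: 3 plies

ply 1, V at .../.##/..#/..# | V00=-1→#../###/..#/..#; V10=-1→.../###/#.#/..#; V20=+1→.../.##/#.#/#.#*; V21=+1→.../.##/.##/.##
ply 2, H at .../.##/#.#/#.# | H00=-1→##./.##/#.#/#.#*; H01=-1→.##/.##/#.#/#.#
ply 3, V at ##./.##/#.#/#.# | V21=+1→##./.##/###/###*
ply 4: ##./.##/###/### is terminal -1 (H); from .../.##/..#/..# depth 6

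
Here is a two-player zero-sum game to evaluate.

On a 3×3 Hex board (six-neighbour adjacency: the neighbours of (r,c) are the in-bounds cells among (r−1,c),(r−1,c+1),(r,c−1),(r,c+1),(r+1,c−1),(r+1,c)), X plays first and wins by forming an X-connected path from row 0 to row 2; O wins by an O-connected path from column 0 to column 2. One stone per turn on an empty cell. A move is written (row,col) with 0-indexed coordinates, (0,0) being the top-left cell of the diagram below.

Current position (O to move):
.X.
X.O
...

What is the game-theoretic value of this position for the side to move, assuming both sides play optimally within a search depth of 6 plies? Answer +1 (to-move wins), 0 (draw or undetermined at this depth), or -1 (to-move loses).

[.X./X.O/...] O move#1: (0,0):-1/OX./X.O/..., (0,2):-1/.XO/X.O/..., (1,1):-1/.X./XOO/..., (2,0):+1/.X./X.O/O..*, (2,1):-1/.X./X.O/.O., (2,2):-1/.X./X.O/..O
[.X./X.O/O..] X move#2: (0,0):-1/XX./X.O/O..*, (0,2):-1/.XX/X.O/O.., (1,1):-1/.X./XXO/O.., (2,1):-1/.X./X.O/OX., (2,2):-1/.X./X.O/O.X
[XX./X.O/O..] O move#3: (0,2):+1/XXO/X.O/O..*, (1,1):+1/XX./XOO/O.., (2,1):+1/XX./X.O/OO., (2,2):+1/XX./X.O/O.O
[XXO/X.O/O..] X move#4: (1,1):-1/XXO/XXO/O..*, (2,1):-1/XXO/X.O/OX., (2,2):-1/XXO/X.O/O.X
[XXO/XXO/O..] O move#5: (2,1):+1/XXO/XXO/OO.*, (2,2):-1/XXO/XXO/O.O
[XXO/XXO/OO.] end (terminal -1, X#6); searched .X./X.O/... to 6

value(.X./X.O/..., O) = +1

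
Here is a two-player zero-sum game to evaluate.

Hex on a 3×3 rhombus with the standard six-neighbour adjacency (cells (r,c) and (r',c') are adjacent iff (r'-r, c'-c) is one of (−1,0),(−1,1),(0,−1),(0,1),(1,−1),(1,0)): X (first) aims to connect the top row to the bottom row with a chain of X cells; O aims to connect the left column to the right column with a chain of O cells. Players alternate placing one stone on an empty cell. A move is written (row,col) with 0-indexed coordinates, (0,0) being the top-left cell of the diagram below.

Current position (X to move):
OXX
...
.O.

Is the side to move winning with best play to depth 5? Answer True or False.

ply 1, X at OXX/.../.O. | (1,0)=-1→OXX/X../.O.; (1,1)=-1→OXX/.X./.O.; (1,2)=+1→OXX/..X/.O.*; (2,0)=+1→OXX/.../XO.; (2,2)=+1→OXX/.../.OX
ply 2, O at OXX/..X/.O. | (1,0)=-1→OXX/O.X/.O.*; (1,1)=-1→OXX/.OX/.O.; (2,0)=-1→OXX/..X/OO.; (2,2)=-1→OXX/..X/.OO
ply 3, X at OXX/O.X/.O. | (1,1)=+1→OXX/OXX/.O.*; (2,0)=+1→OXX/O.X/XO.; (2,2)=+1→OXX/O.X/.OX
ply 4, O at OXX/OXX/.O. | (2,0)=-1→OXX/OXX/OO.*; (2,2)=-1→OXX/OXX/.OO
ply 5, X at OXX/OXX/OO. | (2,2)=+1→OXX/OXX/OOX*
ply 6: OXX/OXX/OOX is terminal -1 (O); from OXX/.../.O. depth 5

X winning at [OXX/.../.O.]: True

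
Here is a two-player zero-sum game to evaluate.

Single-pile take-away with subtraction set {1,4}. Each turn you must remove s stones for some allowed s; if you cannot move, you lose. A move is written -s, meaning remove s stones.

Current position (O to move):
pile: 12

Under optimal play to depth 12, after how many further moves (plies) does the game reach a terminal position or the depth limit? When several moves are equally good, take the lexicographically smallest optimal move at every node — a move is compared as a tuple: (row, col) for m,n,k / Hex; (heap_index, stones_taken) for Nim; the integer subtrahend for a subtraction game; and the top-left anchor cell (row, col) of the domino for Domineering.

p1 O@[12]: -1[11]-1* -4[8]-1
p2 X@[11]: -1[10]+1* -4[7]+1
p3 O@[10]: -1[9]-1* -4[6]-1
p4 X@[9]: -1[8]-1 -4[5]+1*
p5 O@[5]: -1[4]-1* -4[1]-1
p6 X@[4]: -1[3]-1 -4[0]+1*
p7 O@[0] terminal -1; root [12] d12

PV length from [12]: 6 plies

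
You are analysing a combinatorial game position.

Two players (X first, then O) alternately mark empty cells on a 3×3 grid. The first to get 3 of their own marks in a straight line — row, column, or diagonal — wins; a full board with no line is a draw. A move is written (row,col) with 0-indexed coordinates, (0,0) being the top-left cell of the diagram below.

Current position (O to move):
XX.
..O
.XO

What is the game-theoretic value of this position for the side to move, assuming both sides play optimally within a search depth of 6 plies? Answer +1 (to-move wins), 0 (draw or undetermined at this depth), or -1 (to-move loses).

value(XX./..O/.XO, O) = +1

[XX./..O/.XO] O move#1: (0,2):+1/XXO/..O/.XO*, (1,0):-1/XX./O.O/.XO, (1,1):-1/XX./.OO/.XO, (2,0):-1/XX./..O/OXO
[XXO/..O/.XO] end (terminal -1, X#2); searched XX./..O/.XO to 6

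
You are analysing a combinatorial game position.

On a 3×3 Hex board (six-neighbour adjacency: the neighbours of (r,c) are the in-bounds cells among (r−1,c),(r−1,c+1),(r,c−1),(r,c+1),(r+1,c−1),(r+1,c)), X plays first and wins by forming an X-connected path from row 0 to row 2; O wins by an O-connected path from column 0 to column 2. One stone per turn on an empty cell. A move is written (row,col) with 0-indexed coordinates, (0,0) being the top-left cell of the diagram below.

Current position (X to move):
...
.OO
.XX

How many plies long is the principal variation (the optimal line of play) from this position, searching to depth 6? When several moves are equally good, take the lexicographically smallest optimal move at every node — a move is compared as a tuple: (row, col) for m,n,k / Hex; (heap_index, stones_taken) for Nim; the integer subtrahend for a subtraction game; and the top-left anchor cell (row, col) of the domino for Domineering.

PV length from [.../.OO/.XX]: 4 plies

[.../.OO/.XX] X move#1: (0,0):-1/X../.OO/.XX*, (0,1):-1/.X./.OO/.XX, (0,2):-1/..X/.OO/.XX, (1,0):-1/.../XOO/.XX, (2,0):-1/.../.OO/XXX
[X../.OO/.XX] O move#2: (0,1):+1/XO./.OO/.XX*, (0,2):+1/X.O/.OO/.XX, (1,0):+1/X../OOO/.XX, (2,0):+1/X../.OO/OXX
[XO./.OO/.XX] X move#3: (0,2):-1/XOX/.OO/.XX*, (1,0):-1/XO./XOO/.XX, (2,0):-1/XO./.OO/XXX
[XOX/.OO/.XX] O move#4: (1,0):+1/XOX/OOO/.XX*, (2,0):+1/XOX/.OO/OXX
[XOX/OOO/.XX] end (terminal -1, X#5); searched .../.OO/.XX to 6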